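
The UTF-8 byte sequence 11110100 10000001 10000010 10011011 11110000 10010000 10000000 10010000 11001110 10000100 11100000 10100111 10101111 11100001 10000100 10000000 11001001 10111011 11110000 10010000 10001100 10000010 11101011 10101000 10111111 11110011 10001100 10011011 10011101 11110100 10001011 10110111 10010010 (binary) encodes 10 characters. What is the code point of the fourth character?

Offset 0: leading byte 0xF4 = 11110100 → 4-byte char #1 = F4 81 82 9B.
Offset 4: leading byte 0xF0 = 11110000 → 4-byte char #2 = F0 90 80 90.
Offset 8: leading byte 0xCE = 11001110 → 2-byte char #3 = CE 84.
Offset 10: leading byte 0xE0 = 11100000 → 3-byte char #4 = E0 A7 AF.
Leading byte 0xE0 = 11100000 matches 1110xxxx → 3-byte sequence.
Byte 1: 0xE0 = 11100000, payload 0000 (4 bits).
Byte 2: 0xA7 = 10100111 (10xxxxxx ✓), payload 100111.
Byte 3: 0xAF = 10101111 (10xxxxxx ✓), payload 101111.
Concatenate: 0000100111101111 = 0x9EF (16 bits → U+09EF).

U+09EF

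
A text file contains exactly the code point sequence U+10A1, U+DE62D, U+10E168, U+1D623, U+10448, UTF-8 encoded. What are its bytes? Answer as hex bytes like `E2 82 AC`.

U+10A1: 3-byte form → E1 82 A1.
U+DE62D: 4-byte form → F3 9E 98 AD.
U+10E168: 4-byte form → F4 8E 85 A8.
U+1D623: 4-byte form → F0 9D 98 A3.
U+10448: 4-byte form → F0 90 91 88.
Concatenated (19 bytes): E1 82 A1 F3 9E 98 AD F4 8E 85 A8 F0 9D 98 A3 F0 90 91 88.

E1 82 A1 F3 9E 98 AD F4 8E 85 A8 F0 9D 98 A3 F0 90 91 88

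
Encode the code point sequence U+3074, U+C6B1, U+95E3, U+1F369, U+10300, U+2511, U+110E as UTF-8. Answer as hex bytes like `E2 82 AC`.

E3 81 B4 EC 9A B1 E9 97 A3 F0 9F 8D A9 F0 90 8C 80 E2 94 91 E1 84 8E

U+3074: 3-byte form → E3 81 B4.
U+C6B1: 3-byte form → EC 9A B1.
U+95E3: 3-byte form → E9 97 A3.
U+1F369: 4-byte form → F0 9F 8D A9.
U+10300: 4-byte form → F0 90 8C 80.
U+2511: 3-byte form → E2 94 91.
U+110E: 3-byte form → E1 84 8E.
Concatenated (23 bytes): E3 81 B4 EC 9A B1 E9 97 A3 F0 9F 8D A9 F0 90 8C 80 E2 94 91 E1 84 8E.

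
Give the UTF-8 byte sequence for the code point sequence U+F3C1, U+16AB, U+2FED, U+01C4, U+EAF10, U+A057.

U+F3C1: 3-byte form → EF 8F 81.
U+16AB: 3-byte form → E1 9A AB.
U+2FED: 3-byte form → E2 BF AD.
U+01C4: 2-byte form → C7 84.
U+EAF10: 4-byte form → F3 AA BC 90.
U+A057: 3-byte form → EA 81 97.
Concatenated (18 bytes): EF 8F 81 E1 9A AB E2 BF AD C7 84 F3 AA BC 90 EA 81 97.

EF 8F 81 E1 9A AB E2 BF AD C7 84 F3 AA BC 90 EA 81 97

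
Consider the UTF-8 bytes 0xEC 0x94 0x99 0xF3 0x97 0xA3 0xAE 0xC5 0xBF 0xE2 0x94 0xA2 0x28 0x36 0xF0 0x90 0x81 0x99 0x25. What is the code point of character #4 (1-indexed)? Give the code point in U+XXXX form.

Offset 0: leading byte 0xEC = 11101100 → 3-byte char #1 = EC 94 99.
Offset 3: leading byte 0xF3 = 11110011 → 4-byte char #2 = F3 97 A3 AE.
Offset 7: leading byte 0xC5 = 11000101 → 2-byte char #3 = C5 BF.
Offset 9: leading byte 0xE2 = 11100010 → 3-byte char #4 = E2 94 A2.
Leading byte 0xE2 = 11100010 matches 1110xxxx → 3-byte sequence.
Byte 1: 0xE2 = 11100010, payload 0010 (4 bits).
Byte 2: 0x94 = 10010100 (10xxxxxx ✓), payload 010100.
Byte 3: 0xA2 = 10100010 (10xxxxxx ✓), payload 100010.
Concatenate: 0010010100100010 = 0x2522 (16 bits → U+2522).

U+2522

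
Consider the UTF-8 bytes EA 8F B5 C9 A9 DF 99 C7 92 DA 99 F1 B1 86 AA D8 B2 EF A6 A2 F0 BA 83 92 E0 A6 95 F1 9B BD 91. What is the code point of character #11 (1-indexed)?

U+5BF51

Offset 0: leading byte 0xEA = 11101010 → 3-byte char #1 = EA 8F B5.
Offset 3: leading byte 0xC9 = 11001001 → 2-byte char #2 = C9 A9.
Offset 5: leading byte 0xDF = 11011111 → 2-byte char #3 = DF 99.
Offset 7: leading byte 0xC7 = 11000111 → 2-byte char #4 = C7 92.
Offset 9: leading byte 0xDA = 11011010 → 2-byte char #5 = DA 99.
Offset 11: leading byte 0xF1 = 11110001 → 4-byte char #6 = F1 B1 86 AA.
Offset 15: leading byte 0xD8 = 11011000 → 2-byte char #7 = D8 B2.
Offset 17: leading byte 0xEF = 11101111 → 3-byte char #8 = EF A6 A2.
Offset 20: leading byte 0xF0 = 11110000 → 4-byte char #9 = F0 BA 83 92.
Offset 24: leading byte 0xE0 = 11100000 → 3-byte char #10 = E0 A6 95.
Offset 27: leading byte 0xF1 = 11110001 → 4-byte char #11 = F1 9B BD 91.
Leading byte 0xF1 = 11110001 matches 11110xxx → 4-byte sequence.
Byte 1: 0xF1 = 11110001, payload 001 (3 bits).
Byte 2: 0x9B = 10011011 (10xxxxxx ✓), payload 011011.
Byte 3: 0xBD = 10111101 (10xxxxxx ✓), payload 111101.
Byte 4: 0x91 = 10010001 (10xxxxxx ✓), payload 010001.
Concatenate: 001011011111101010001 = 0x5BF51 (21 bits → U+5BF51).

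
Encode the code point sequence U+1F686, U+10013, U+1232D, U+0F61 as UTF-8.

F0 9F 9A 86 F0 90 80 93 F0 92 8C AD E0 BD A1

U+1F686: 4-byte form → F0 9F 9A 86.
U+10013: 4-byte form → F0 90 80 93.
U+1232D: 4-byte form → F0 92 8C AD.
U+0F61: 3-byte form → E0 BD A1.
Concatenated (15 bytes): F0 9F 9A 86 F0 90 80 93 F0 92 8C AD E0 BD A1.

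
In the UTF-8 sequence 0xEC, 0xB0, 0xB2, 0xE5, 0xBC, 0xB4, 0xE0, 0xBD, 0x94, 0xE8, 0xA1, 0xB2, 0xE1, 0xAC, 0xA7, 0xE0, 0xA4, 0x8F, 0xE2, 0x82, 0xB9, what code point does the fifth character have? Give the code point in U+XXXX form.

U+1B27

Offset 0: leading byte 0xEC = 11101100 → 3-byte char #1 = EC B0 B2.
Offset 3: leading byte 0xE5 = 11100101 → 3-byte char #2 = E5 BC B4.
Offset 6: leading byte 0xE0 = 11100000 → 3-byte char #3 = E0 BD 94.
Offset 9: leading byte 0xE8 = 11101000 → 3-byte char #4 = E8 A1 B2.
Offset 12: leading byte 0xE1 = 11100001 → 3-byte char #5 = E1 AC A7.
Leading byte 0xE1 = 11100001 matches 1110xxxx → 3-byte sequence.
Byte 1: 0xE1 = 11100001, payload 0001 (4 bits).
Byte 2: 0xAC = 10101100 (10xxxxxx ✓), payload 101100.
Byte 3: 0xA7 = 10100111 (10xxxxxx ✓), payload 100111.
Concatenate: 0001101100100111 = 0x1B27 (16 bits → U+1B27).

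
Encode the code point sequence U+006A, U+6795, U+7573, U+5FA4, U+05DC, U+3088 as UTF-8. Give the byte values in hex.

6A E6 9E 95 E7 95 B3 E5 BE A4 D7 9C E3 82 88

U+006A: 1-byte form → 6A.
U+6795: 3-byte form → E6 9E 95.
U+7573: 3-byte form → E7 95 B3.
U+5FA4: 3-byte form → E5 BE A4.
U+05DC: 2-byte form → D7 9C.
U+3088: 3-byte form → E3 82 88.
Concatenated (15 bytes): 6A E6 9E 95 E7 95 B3 E5 BE A4 D7 9C E3 82 88.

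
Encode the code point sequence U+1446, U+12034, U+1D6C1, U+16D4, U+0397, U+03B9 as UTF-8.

U+1446: 3-byte form → E1 91 86.
U+12034: 4-byte form → F0 92 80 B4.
U+1D6C1: 4-byte form → F0 9D 9B 81.
U+16D4: 3-byte form → E1 9B 94.
U+0397: 2-byte form → CE 97.
U+03B9: 2-byte form → CE B9.
Concatenated (18 bytes): E1 91 86 F0 92 80 B4 F0 9D 9B 81 E1 9B 94 CE 97 CE B9.

E1 91 86 F0 92 80 B4 F0 9D 9B 81 E1 9B 94 CE 97 CE B9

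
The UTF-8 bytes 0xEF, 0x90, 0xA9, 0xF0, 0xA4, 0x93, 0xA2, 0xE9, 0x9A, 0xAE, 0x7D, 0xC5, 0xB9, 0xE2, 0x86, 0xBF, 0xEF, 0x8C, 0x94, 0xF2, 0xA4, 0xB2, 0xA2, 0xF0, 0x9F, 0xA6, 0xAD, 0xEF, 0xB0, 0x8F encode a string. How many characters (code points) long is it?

10

Byte at offset 0: 0xEF = 11101111 → 3-byte char (#1). Advance 3.
Byte at offset 3: 0xF0 = 11110000 → 4-byte char (#2). Advance 4.
Byte at offset 7: 0xE9 = 11101001 → 3-byte char (#3). Advance 3.
Byte at offset 10: 0x7D = 01111101 → 1-byte char (#4). Advance 1.
Byte at offset 11: 0xC5 = 11000101 → 2-byte char (#5). Advance 2.
Byte at offset 13: 0xE2 = 11100010 → 3-byte char (#6). Advance 3.
Byte at offset 16: 0xEF = 11101111 → 3-byte char (#7). Advance 3.
Byte at offset 19: 0xF2 = 11110010 → 4-byte char (#8). Advance 4.
Byte at offset 23: 0xF0 = 11110000 → 4-byte char (#9). Advance 4.
Byte at offset 27: 0xEF = 11101111 → 3-byte char (#10). Advance 3.
Reached end at offset 30 after 10 code points.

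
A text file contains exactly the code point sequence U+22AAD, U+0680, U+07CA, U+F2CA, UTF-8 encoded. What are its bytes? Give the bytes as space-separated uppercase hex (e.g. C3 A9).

U+22AAD: 4-byte form → F0 A2 AA AD.
U+0680: 2-byte form → DA 80.
U+07CA: 2-byte form → DF 8A.
U+F2CA: 3-byte form → EF 8B 8A.
Concatenated (11 bytes): F0 A2 AA AD DA 80 DF 8A EF 8B 8A.

F0 A2 AA AD DA 80 DF 8A EF 8B 8A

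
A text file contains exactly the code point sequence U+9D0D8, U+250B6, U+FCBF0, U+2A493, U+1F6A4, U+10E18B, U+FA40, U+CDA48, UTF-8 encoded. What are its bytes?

F2 9D 83 98 F0 A5 82 B6 F3 BC AF B0 F0 AA 92 93 F0 9F 9A A4 F4 8E 86 8B EF A9 80 F3 8D A9 88

U+9D0D8: 4-byte form → F2 9D 83 98.
U+250B6: 4-byte form → F0 A5 82 B6.
U+FCBF0: 4-byte form → F3 BC AF B0.
U+2A493: 4-byte form → F0 AA 92 93.
U+1F6A4: 4-byte form → F0 9F 9A A4.
U+10E18B: 4-byte form → F4 8E 86 8B.
U+FA40: 3-byte form → EF A9 80.
U+CDA48: 4-byte form → F3 8D A9 88.
Concatenated (31 bytes): F2 9D 83 98 F0 A5 82 B6 F3 BC AF B0 F0 AA 92 93 F0 9F 9A A4 F4 8E 86 8B EF A9 80 F3 8D A9 88.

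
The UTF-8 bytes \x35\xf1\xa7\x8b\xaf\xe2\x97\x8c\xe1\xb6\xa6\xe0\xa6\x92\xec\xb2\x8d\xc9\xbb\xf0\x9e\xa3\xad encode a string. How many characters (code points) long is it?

Byte at offset 0: 0x35 = 00110101 → 1-byte char (#1). Advance 1.
Byte at offset 1: 0xF1 = 11110001 → 4-byte char (#2). Advance 4.
Byte at offset 5: 0xE2 = 11100010 → 3-byte char (#3). Advance 3.
Byte at offset 8: 0xE1 = 11100001 → 3-byte char (#4). Advance 3.
Byte at offset 11: 0xE0 = 11100000 → 3-byte char (#5). Advance 3.
Byte at offset 14: 0xEC = 11101100 → 3-byte char (#6). Advance 3.
Byte at offset 17: 0xC9 = 11001001 → 2-byte char (#7). Advance 2.
Byte at offset 19: 0xF0 = 11110000 → 4-byte char (#8). Advance 4.
Reached end at offset 23 after 8 code points.

8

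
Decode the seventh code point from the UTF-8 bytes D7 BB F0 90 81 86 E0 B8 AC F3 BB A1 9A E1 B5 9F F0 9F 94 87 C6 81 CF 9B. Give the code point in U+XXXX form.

Offset 0: leading byte 0xD7 = 11010111 → 2-byte char #1 = D7 BB.
Offset 2: leading byte 0xF0 = 11110000 → 4-byte char #2 = F0 90 81 86.
Offset 6: leading byte 0xE0 = 11100000 → 3-byte char #3 = E0 B8 AC.
Offset 9: leading byte 0xF3 = 11110011 → 4-byte char #4 = F3 BB A1 9A.
Offset 13: leading byte 0xE1 = 11100001 → 3-byte char #5 = E1 B5 9F.
Offset 16: leading byte 0xF0 = 11110000 → 4-byte char #6 = F0 9F 94 87.
Offset 20: leading byte 0xC6 = 11000110 → 2-byte char #7 = C6 81.
Leading byte 0xC6 = 11000110 matches 110xxxxx → 2-byte sequence.
Byte 1: 0xC6 = 11000110, payload 00110 (5 bits).
Byte 2: 0x81 = 10000001 (10xxxxxx ✓), payload 000001.
Concatenate: 00110000001 = 0x181 (11 bits → U+0181).

U+0181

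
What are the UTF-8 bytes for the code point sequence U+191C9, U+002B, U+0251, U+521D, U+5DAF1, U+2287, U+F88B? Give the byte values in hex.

U+191C9: 4-byte form → F0 99 87 89.
U+002B: 1-byte form → 2B.
U+0251: 2-byte form → C9 91.
U+521D: 3-byte form → E5 88 9D.
U+5DAF1: 4-byte form → F1 9D AB B1.
U+2287: 3-byte form → E2 8A 87.
U+F88B: 3-byte form → EF A2 8B.
Concatenated (20 bytes): F0 99 87 89 2B C9 91 E5 88 9D F1 9D AB B1 E2 8A 87 EF A2 8B.

F0 99 87 89 2B C9 91 E5 88 9D F1 9D AB B1 E2 8A 87 EF A2 8B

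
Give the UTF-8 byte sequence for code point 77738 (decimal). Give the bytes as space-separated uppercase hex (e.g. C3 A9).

F0 92 BE AA

U+12FAA = 0x12FAA = 77738 decimal. In range U+10000–U+10FFFF → 4-byte form: 11110xxx 10xxxxxx 10xxxxxx 10xxxxxx.
Binary (21 bits): 000010010111110101010.
Split 3+6+6+6: 000 | 010010 | 111110 | 101010.
Byte 1: 11110000 = 0xF0.
Byte 2: 10010010 = 0x92.
Byte 3: 10111110 = 0xBE.
Byte 4: 10101010 = 0xAA.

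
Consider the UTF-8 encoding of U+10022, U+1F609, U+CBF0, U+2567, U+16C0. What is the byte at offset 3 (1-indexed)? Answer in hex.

0x80

1-indexed offset 3 is 0-indexed offset 2.
U+10022 → 4-byte form F0 90 80 A2 at offsets 0–3.
Offset 2 falls in char 1's range; it's byte 3 of F0 90 80 A2 = 0x80.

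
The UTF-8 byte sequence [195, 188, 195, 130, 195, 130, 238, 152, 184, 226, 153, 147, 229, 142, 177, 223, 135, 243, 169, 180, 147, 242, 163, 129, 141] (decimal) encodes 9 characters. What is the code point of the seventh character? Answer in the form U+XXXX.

U+07C7

Offset 0: leading byte 0xC3 = 11000011 → 2-byte char #1 = C3 BC.
Offset 2: leading byte 0xC3 = 11000011 → 2-byte char #2 = C3 82.
Offset 4: leading byte 0xC3 = 11000011 → 2-byte char #3 = C3 82.
Offset 6: leading byte 0xEE = 11101110 → 3-byte char #4 = EE 98 B8.
Offset 9: leading byte 0xE2 = 11100010 → 3-byte char #5 = E2 99 93.
Offset 12: leading byte 0xE5 = 11100101 → 3-byte char #6 = E5 8E B1.
Offset 15: leading byte 0xDF = 11011111 → 2-byte char #7 = DF 87.
Leading byte 0xDF = 11011111 matches 110xxxxx → 2-byte sequence.
Byte 1: 0xDF = 11011111, payload 11111 (5 bits).
Byte 2: 0x87 = 10000111 (10xxxxxx ✓), payload 000111.
Concatenate: 11111000111 = 0x7C7 (11 bits → U+07C7).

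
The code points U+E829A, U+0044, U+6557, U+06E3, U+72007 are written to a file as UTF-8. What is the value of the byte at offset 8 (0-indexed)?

U+E829A → 4-byte form F3 A8 8A 9A at offsets 0–3.
U+0044 → 1-byte form 44 at offsets 4–4.
U+6557 → 3-byte form E6 95 97 at offsets 5–7.
U+06E3 → 2-byte form DB A3 at offsets 8–9.
Offset 8 falls in char 4's range; it's byte 1 of DB A3 = 0xDB.

0xDB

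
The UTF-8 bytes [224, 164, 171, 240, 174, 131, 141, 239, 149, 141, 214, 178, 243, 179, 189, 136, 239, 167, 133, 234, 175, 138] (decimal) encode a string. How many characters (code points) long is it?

Byte at offset 0: 0xE0 = 11100000 → 3-byte char (#1). Advance 3.
Byte at offset 3: 0xF0 = 11110000 → 4-byte char (#2). Advance 4.
Byte at offset 7: 0xEF = 11101111 → 3-byte char (#3). Advance 3.
Byte at offset 10: 0xD6 = 11010110 → 2-byte char (#4). Advance 2.
Byte at offset 12: 0xF3 = 11110011 → 4-byte char (#5). Advance 4.
Byte at offset 16: 0xEF = 11101111 → 3-byte char (#6). Advance 3.
Byte at offset 19: 0xEA = 11101010 → 3-byte char (#7). Advance 3.
Reached end at offset 22 after 7 code points.

7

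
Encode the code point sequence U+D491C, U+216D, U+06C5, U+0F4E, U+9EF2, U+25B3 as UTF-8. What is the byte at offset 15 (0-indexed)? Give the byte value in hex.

0xE2

U+D491C → 4-byte form F3 94 A4 9C at offsets 0–3.
U+216D → 3-byte form E2 85 AD at offsets 4–6.
U+06C5 → 2-byte form DB 85 at offsets 7–8.
U+0F4E → 3-byte form E0 BD 8E at offsets 9–11.
U+9EF2 → 3-byte form E9 BB B2 at offsets 12–14.
U+25B3 → 3-byte form E2 96 B3 at offsets 15–17.
Offset 15 falls in char 6's range; it's byte 1 of E2 96 B3 = 0xE2.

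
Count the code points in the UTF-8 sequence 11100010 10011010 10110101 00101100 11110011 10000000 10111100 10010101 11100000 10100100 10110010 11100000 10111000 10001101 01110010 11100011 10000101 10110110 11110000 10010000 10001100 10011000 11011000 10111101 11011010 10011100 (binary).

10

Byte at offset 0: 0xE2 = 11100010 → 3-byte char (#1). Advance 3.
Byte at offset 3: 0x2C = 00101100 → 1-byte char (#2). Advance 1.
Byte at offset 4: 0xF3 = 11110011 → 4-byte char (#3). Advance 4.
Byte at offset 8: 0xE0 = 11100000 → 3-byte char (#4). Advance 3.
Byte at offset 11: 0xE0 = 11100000 → 3-byte char (#5). Advance 3.
Byte at offset 14: 0x72 = 01110010 → 1-byte char (#6). Advance 1.
Byte at offset 15: 0xE3 = 11100011 → 3-byte char (#7). Advance 3.
Byte at offset 18: 0xF0 = 11110000 → 4-byte char (#8). Advance 4.
Byte at offset 22: 0xD8 = 11011000 → 2-byte char (#9). Advance 2.
Byte at offset 24: 0xDA = 11011010 → 2-byte char (#10). Advance 2.
Reached end at offset 26 after 10 code points.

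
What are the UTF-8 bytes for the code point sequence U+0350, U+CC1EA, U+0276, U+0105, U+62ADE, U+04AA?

CD 90 F3 8C 87 AA C9 B6 C4 85 F1 A2 AB 9E D2 AA

U+0350: 2-byte form → CD 90.
U+CC1EA: 4-byte form → F3 8C 87 AA.
U+0276: 2-byte form → C9 B6.
U+0105: 2-byte form → C4 85.
U+62ADE: 4-byte form → F1 A2 AB 9E.
U+04AA: 2-byte form → D2 AA.
Concatenated (16 bytes): CD 90 F3 8C 87 AA C9 B6 C4 85 F1 A2 AB 9E D2 AA.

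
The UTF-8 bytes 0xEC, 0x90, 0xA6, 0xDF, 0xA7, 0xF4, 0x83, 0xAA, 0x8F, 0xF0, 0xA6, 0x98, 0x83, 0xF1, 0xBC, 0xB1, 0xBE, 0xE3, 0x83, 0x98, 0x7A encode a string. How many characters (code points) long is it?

7

Byte at offset 0: 0xEC = 11101100 → 3-byte char (#1). Advance 3.
Byte at offset 3: 0xDF = 11011111 → 2-byte char (#2). Advance 2.
Byte at offset 5: 0xF4 = 11110100 → 4-byte char (#3). Advance 4.
Byte at offset 9: 0xF0 = 11110000 → 4-byte char (#4). Advance 4.
Byte at offset 13: 0xF1 = 11110001 → 4-byte char (#5). Advance 4.
Byte at offset 17: 0xE3 = 11100011 → 3-byte char (#6). Advance 3.
Byte at offset 20: 0x7A = 01111010 → 1-byte char (#7). Advance 1.
Reached end at offset 21 after 7 code points.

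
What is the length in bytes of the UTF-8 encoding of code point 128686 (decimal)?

U+1F6AE = 0x1F6AE. UTF-8 uses 1 byte below 0x80, 2 below 0x800, 3 below 0x10000, 4 up to 0x10FFFF. 0x1F6AE is in U+10000–U+10FFFF → 4 bytes.

4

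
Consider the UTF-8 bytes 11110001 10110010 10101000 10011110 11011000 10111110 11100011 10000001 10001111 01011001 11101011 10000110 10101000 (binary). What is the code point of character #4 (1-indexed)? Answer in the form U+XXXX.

U+0059

Offset 0: leading byte 0xF1 = 11110001 → 4-byte char #1 = F1 B2 A8 9E.
Offset 4: leading byte 0xD8 = 11011000 → 2-byte char #2 = D8 BE.
Offset 6: leading byte 0xE3 = 11100011 → 3-byte char #3 = E3 81 8F.
Offset 9: leading byte 0x59 = 01011001 → 1-byte char #4 = 59.
Leading byte 0x59 = 01011001 matches 0xxxxxxx → 1-byte sequence.
Byte 1: 0x59 = 01011001, payload 1011001 (7 bits).
Concatenate: 1011001 = 0x59 (7 bits → U+0059).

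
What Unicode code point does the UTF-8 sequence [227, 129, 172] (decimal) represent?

Leading byte 0xE3 = 11100011 matches 1110xxxx → 3-byte sequence.
Byte 1: 0xE3 = 11100011, payload 0011 (4 bits).
Byte 2: 0x81 = 10000001 (10xxxxxx ✓), payload 000001.
Byte 3: 0xAC = 10101100 (10xxxxxx ✓), payload 101100.
Concatenate: 0011000001101100 = 0x306C (16 bits → U+306C).

U+306C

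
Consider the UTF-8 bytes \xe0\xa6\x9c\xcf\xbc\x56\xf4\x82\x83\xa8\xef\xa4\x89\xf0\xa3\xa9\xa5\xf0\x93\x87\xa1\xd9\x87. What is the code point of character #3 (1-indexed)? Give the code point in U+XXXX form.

U+0056

Offset 0: leading byte 0xE0 = 11100000 → 3-byte char #1 = E0 A6 9C.
Offset 3: leading byte 0xCF = 11001111 → 2-byte char #2 = CF BC.
Offset 5: leading byte 0x56 = 01010110 → 1-byte char #3 = 56.
Leading byte 0x56 = 01010110 matches 0xxxxxxx → 1-byte sequence.
Byte 1: 0x56 = 01010110, payload 1010110 (7 bits).
Concatenate: 1010110 = 0x56 (7 bits → U+0056).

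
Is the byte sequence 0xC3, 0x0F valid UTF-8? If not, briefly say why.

Leading byte 0xC3 = 11000011 → 2-byte form.
Byte 2 is 0x0F = 00001111, which is not 10xxxxxx — expected a continuation byte.

invalid (non-continuation byte where continuation expected)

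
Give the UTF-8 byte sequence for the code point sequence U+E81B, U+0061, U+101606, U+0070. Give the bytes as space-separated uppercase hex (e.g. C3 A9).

U+E81B: 3-byte form → EE A0 9B.
U+0061: 1-byte form → 61.
U+101606: 4-byte form → F4 81 98 86.
U+0070: 1-byte form → 70.
Concatenated (9 bytes): EE A0 9B 61 F4 81 98 86 70.

EE A0 9B 61 F4 81 98 86 70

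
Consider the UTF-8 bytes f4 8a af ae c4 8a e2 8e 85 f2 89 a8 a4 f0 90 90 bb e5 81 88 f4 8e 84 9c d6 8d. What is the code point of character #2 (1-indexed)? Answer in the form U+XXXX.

U+010A

Offset 0: leading byte 0xF4 = 11110100 → 4-byte char #1 = F4 8A AF AE.
Offset 4: leading byte 0xC4 = 11000100 → 2-byte char #2 = C4 8A.
Leading byte 0xC4 = 11000100 matches 110xxxxx → 2-byte sequence.
Byte 1: 0xC4 = 11000100, payload 00100 (5 bits).
Byte 2: 0x8A = 10001010 (10xxxxxx ✓), payload 001010.
Concatenate: 00100001010 = 0x10A (11 bits → U+010A).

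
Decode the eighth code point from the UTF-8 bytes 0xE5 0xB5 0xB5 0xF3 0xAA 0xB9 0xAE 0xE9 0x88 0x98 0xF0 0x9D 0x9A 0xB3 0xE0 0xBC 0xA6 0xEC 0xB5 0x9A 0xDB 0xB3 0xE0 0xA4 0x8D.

Offset 0: leading byte 0xE5 = 11100101 → 3-byte char #1 = E5 B5 B5.
Offset 3: leading byte 0xF3 = 11110011 → 4-byte char #2 = F3 AA B9 AE.
Offset 7: leading byte 0xE9 = 11101001 → 3-byte char #3 = E9 88 98.
Offset 10: leading byte 0xF0 = 11110000 → 4-byte char #4 = F0 9D 9A B3.
Offset 14: leading byte 0xE0 = 11100000 → 3-byte char #5 = E0 BC A6.
Offset 17: leading byte 0xEC = 11101100 → 3-byte char #6 = EC B5 9A.
Offset 20: leading byte 0xDB = 11011011 → 2-byte char #7 = DB B3.
Offset 22: leading byte 0xE0 = 11100000 → 3-byte char #8 = E0 A4 8D.
Leading byte 0xE0 = 11100000 matches 1110xxxx → 3-byte sequence.
Byte 1: 0xE0 = 11100000, payload 0000 (4 bits).
Byte 2: 0xA4 = 10100100 (10xxxxxx ✓), payload 100100.
Byte 3: 0x8D = 10001101 (10xxxxxx ✓), payload 001101.
Concatenate: 0000100100001101 = 0x90D (16 bits → U+090D).

U+090D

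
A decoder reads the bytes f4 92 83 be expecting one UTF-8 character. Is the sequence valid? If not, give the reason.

invalid (encodes a value above U+10FFFF)

Leading byte 0xF4 = 11110100 → 4-byte form.
Payload = 0x1120FE, which exceeds U+10FFFF, the maximum Unicode code point. (Leading bytes F5–FF, or F4 followed by ≥ 0x90, are invalid.)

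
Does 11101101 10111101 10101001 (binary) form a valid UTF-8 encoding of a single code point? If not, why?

invalid (encodes a surrogate (U+D800–U+DFFF))

Structurally a 3-byte sequence; payload = 0xDF69.
But 0xDF69 is in U+D800–U+DFFF, the surrogate range. Surrogates are not Unicode scalar values and are forbidden in UTF-8.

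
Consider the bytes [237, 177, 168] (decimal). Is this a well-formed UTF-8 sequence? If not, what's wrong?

invalid (encodes a surrogate (U+D800–U+DFFF))

Structurally a 3-byte sequence; payload = 0xDC68.
But 0xDC68 is in U+D800–U+DFFF, the surrogate range. Surrogates are not Unicode scalar values and are forbidden in UTF-8.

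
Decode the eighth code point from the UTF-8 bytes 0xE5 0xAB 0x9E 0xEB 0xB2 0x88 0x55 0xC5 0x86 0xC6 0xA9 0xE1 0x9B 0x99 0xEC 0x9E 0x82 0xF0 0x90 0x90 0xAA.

U+1042A

Offset 0: leading byte 0xE5 = 11100101 → 3-byte char #1 = E5 AB 9E.
Offset 3: leading byte 0xEB = 11101011 → 3-byte char #2 = EB B2 88.
Offset 6: leading byte 0x55 = 01010101 → 1-byte char #3 = 55.
Offset 7: leading byte 0xC5 = 11000101 → 2-byte char #4 = C5 86.
Offset 9: leading byte 0xC6 = 11000110 → 2-byte char #5 = C6 A9.
Offset 11: leading byte 0xE1 = 11100001 → 3-byte char #6 = E1 9B 99.
Offset 14: leading byte 0xEC = 11101100 → 3-byte char #7 = EC 9E 82.
Offset 17: leading byte 0xF0 = 11110000 → 4-byte char #8 = F0 90 90 AA.
Leading byte 0xF0 = 11110000 matches 11110xxx → 4-byte sequence.
Byte 1: 0xF0 = 11110000, payload 000 (3 bits).
Byte 2: 0x90 = 10010000 (10xxxxxx ✓), payload 010000.
Byte 3: 0x90 = 10010000 (10xxxxxx ✓), payload 010000.
Byte 4: 0xAA = 10101010 (10xxxxxx ✓), payload 101010.
Concatenate: 000010000010000101010 = 0x1042A (21 bits → U+1042A).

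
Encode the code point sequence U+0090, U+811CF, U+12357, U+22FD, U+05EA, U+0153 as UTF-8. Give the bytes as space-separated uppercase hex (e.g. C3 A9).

C2 90 F2 81 87 8F F0 92 8D 97 E2 8B BD D7 AA C5 93

U+0090: 2-byte form → C2 90.
U+811CF: 4-byte form → F2 81 87 8F.
U+12357: 4-byte form → F0 92 8D 97.
U+22FD: 3-byte form → E2 8B BD.
U+05EA: 2-byte form → D7 AA.
U+0153: 2-byte form → C5 93.
Concatenated (17 bytes): C2 90 F2 81 87 8F F0 92 8D 97 E2 8B BD D7 AA C5 93.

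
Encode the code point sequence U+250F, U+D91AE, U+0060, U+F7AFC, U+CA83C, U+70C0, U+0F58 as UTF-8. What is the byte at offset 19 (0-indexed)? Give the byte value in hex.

U+250F → 3-byte form E2 94 8F at offsets 0–2.
U+D91AE → 4-byte form F3 99 86 AE at offsets 3–6.
U+0060 → 1-byte form 60 at offsets 7–7.
U+F7AFC → 4-byte form F3 B7 AB BC at offsets 8–11.
U+CA83C → 4-byte form F3 8A A0 BC at offsets 12–15.
U+70C0 → 3-byte form E7 83 80 at offsets 16–18.
U+0F58 → 3-byte form E0 BD 98 at offsets 19–21.
Offset 19 falls in char 7's range; it's byte 1 of E0 BD 98 = 0xE0.

0xE0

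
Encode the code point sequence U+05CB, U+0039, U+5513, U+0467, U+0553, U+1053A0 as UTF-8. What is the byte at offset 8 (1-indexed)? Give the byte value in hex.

1-indexed offset 8 is 0-indexed offset 7.
U+05CB → 2-byte form D7 8B at offsets 0–1.
U+0039 → 1-byte form 39 at offsets 2–2.
U+5513 → 3-byte form E5 94 93 at offsets 3–5.
U+0467 → 2-byte form D1 A7 at offsets 6–7.
Offset 7 falls in char 4's range; it's byte 2 of D1 A7 = 0xA7.

0xA7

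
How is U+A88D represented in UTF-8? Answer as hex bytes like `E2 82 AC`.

U+A88D = 0xA88D = 43149 decimal. In range U+0800–U+FFFF → 3-byte form: 1110xxxx 10xxxxxx 10xxxxxx.
Binary (16 bits): 1010100010001101.
Split 4+6+6: 1010 | 100010 | 001101.
Byte 1: 11101010 = 0xEA.
Byte 2: 10100010 = 0xA2.
Byte 3: 10001101 = 0x8D.

EA A2 8D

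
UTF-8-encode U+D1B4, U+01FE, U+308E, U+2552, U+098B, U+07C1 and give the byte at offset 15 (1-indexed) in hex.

0xDF

1-indexed offset 15 is 0-indexed offset 14.
U+D1B4 → 3-byte form ED 86 B4 at offsets 0–2.
U+01FE → 2-byte form C7 BE at offsets 3–4.
U+308E → 3-byte form E3 82 8E at offsets 5–7.
U+2552 → 3-byte form E2 95 92 at offsets 8–10.
U+098B → 3-byte form E0 A6 8B at offsets 11–13.
U+07C1 → 2-byte form DF 81 at offsets 14–15.
Offset 14 falls in char 6's range; it's byte 1 of DF 81 = 0xDF.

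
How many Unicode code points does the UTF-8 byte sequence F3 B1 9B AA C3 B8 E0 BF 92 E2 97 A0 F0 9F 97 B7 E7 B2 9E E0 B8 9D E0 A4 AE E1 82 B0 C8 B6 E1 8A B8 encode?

11

Byte at offset 0: 0xF3 = 11110011 → 4-byte char (#1). Advance 4.
Byte at offset 4: 0xC3 = 11000011 → 2-byte char (#2). Advance 2.
Byte at offset 6: 0xE0 = 11100000 → 3-byte char (#3). Advance 3.
Byte at offset 9: 0xE2 = 11100010 → 3-byte char (#4). Advance 3.
Byte at offset 12: 0xF0 = 11110000 → 4-byte char (#5). Advance 4.
Byte at offset 16: 0xE7 = 11100111 → 3-byte char (#6). Advance 3.
Byte at offset 19: 0xE0 = 11100000 → 3-byte char (#7). Advance 3.
Byte at offset 22: 0xE0 = 11100000 → 3-byte char (#8). Advance 3.
Byte at offset 25: 0xE1 = 11100001 → 3-byte char (#9). Advance 3.
Byte at offset 28: 0xC8 = 11001000 → 2-byte char (#10). Advance 2.
Byte at offset 30: 0xE1 = 11100001 → 3-byte char (#11). Advance 3.
Reached end at offset 33 after 11 code points.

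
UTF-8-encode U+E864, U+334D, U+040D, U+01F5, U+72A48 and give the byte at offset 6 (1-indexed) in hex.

0x8D

1-indexed offset 6 is 0-indexed offset 5.
U+E864 → 3-byte form EE A1 A4 at offsets 0–2.
U+334D → 3-byte form E3 8D 8D at offsets 3–5.
Offset 5 falls in char 2's range; it's byte 3 of E3 8D 8D = 0x8D.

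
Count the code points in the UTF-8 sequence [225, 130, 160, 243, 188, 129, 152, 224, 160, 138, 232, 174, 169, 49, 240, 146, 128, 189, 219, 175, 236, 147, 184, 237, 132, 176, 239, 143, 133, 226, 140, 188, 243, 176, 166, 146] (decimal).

Byte at offset 0: 0xE1 = 11100001 → 3-byte char (#1). Advance 3.
Byte at offset 3: 0xF3 = 11110011 → 4-byte char (#2). Advance 4.
Byte at offset 7: 0xE0 = 11100000 → 3-byte char (#3). Advance 3.
Byte at offset 10: 0xE8 = 11101000 → 3-byte char (#4). Advance 3.
Byte at offset 13: 0x31 = 00110001 → 1-byte char (#5). Advance 1.
Byte at offset 14: 0xF0 = 11110000 → 4-byte char (#6). Advance 4.
Byte at offset 18: 0xDB = 11011011 → 2-byte char (#7). Advance 2.
Byte at offset 20: 0xEC = 11101100 → 3-byte char (#8). Advance 3.
Byte at offset 23: 0xED = 11101101 → 3-byte char (#9). Advance 3.
Byte at offset 26: 0xEF = 11101111 → 3-byte char (#10). Advance 3.
Byte at offset 29: 0xE2 = 11100010 → 3-byte char (#11). Advance 3.
Byte at offset 32: 0xF3 = 11110011 → 4-byte char (#12). Advance 4.
Reached end at offset 36 after 12 code points.

12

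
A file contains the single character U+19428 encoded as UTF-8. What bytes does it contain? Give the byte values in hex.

F0 99 90 A8

U+19428 = 0x19428 = 103464 decimal. In range U+10000–U+10FFFF → 4-byte form: 11110xxx 10xxxxxx 10xxxxxx 10xxxxxx.
Binary (21 bits): 000011001010000101000.
Split 3+6+6+6: 000 | 011001 | 010000 | 101000.
Byte 1: 11110000 = 0xF0.
Byte 2: 10011001 = 0x99.
Byte 3: 10010000 = 0x90.
Byte 4: 10101000 = 0xA8.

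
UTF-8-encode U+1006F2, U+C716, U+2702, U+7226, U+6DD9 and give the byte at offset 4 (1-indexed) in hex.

1-indexed offset 4 is 0-indexed offset 3.
U+1006F2 → 4-byte form F4 80 9B B2 at offsets 0–3.
Offset 3 falls in char 1's range; it's byte 4 of F4 80 9B B2 = 0xB2.

0xB2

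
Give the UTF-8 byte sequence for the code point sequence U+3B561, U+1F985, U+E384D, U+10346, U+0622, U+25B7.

F0 BB 95 A1 F0 9F A6 85 F3 A3 A1 8D F0 90 8D 86 D8 A2 E2 96 B7

U+3B561: 4-byte form → F0 BB 95 A1.
U+1F985: 4-byte form → F0 9F A6 85.
U+E384D: 4-byte form → F3 A3 A1 8D.
U+10346: 4-byte form → F0 90 8D 86.
U+0622: 2-byte form → D8 A2.
U+25B7: 3-byte form → E2 96 B7.
Concatenated (21 bytes): F0 BB 95 A1 F0 9F A6 85 F3 A3 A1 8D F0 90 8D 86 D8 A2 E2 96 B7.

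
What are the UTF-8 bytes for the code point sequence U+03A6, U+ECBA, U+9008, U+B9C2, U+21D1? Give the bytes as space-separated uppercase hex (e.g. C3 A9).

U+03A6: 2-byte form → CE A6.
U+ECBA: 3-byte form → EE B2 BA.
U+9008: 3-byte form → E9 80 88.
U+B9C2: 3-byte form → EB A7 82.
U+21D1: 3-byte form → E2 87 91.
Concatenated (14 bytes): CE A6 EE B2 BA E9 80 88 EB A7 82 E2 87 91.

CE A6 EE B2 BA E9 80 88 EB A7 82 E2 87 91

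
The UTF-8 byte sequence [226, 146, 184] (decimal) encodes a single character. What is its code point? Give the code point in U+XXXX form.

Leading byte 0xE2 = 11100010 matches 1110xxxx → 3-byte sequence.
Byte 1: 0xE2 = 11100010, payload 0010 (4 bits).
Byte 2: 0x92 = 10010010 (10xxxxxx ✓), payload 010010.
Byte 3: 0xB8 = 10111000 (10xxxxxx ✓), payload 111000.
Concatenate: 0010010010111000 = 0x24B8 (16 bits → U+24B8).

U+24B8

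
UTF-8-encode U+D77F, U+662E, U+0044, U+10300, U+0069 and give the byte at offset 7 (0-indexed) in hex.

0xF0

U+D77F → 3-byte form ED 9D BF at offsets 0–2.
U+662E → 3-byte form E6 98 AE at offsets 3–5.
U+0044 → 1-byte form 44 at offsets 6–6.
U+10300 → 4-byte form F0 90 8C 80 at offsets 7–10.
Offset 7 falls in char 4's range; it's byte 1 of F0 90 8C 80 = 0xF0.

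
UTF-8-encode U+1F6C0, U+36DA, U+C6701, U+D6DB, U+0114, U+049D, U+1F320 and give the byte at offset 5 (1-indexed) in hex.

0xE3

1-indexed offset 5 is 0-indexed offset 4.
U+1F6C0 → 4-byte form F0 9F 9B 80 at offsets 0–3.
U+36DA → 3-byte form E3 9B 9A at offsets 4–6.
Offset 4 falls in char 2's range; it's byte 1 of E3 9B 9A = 0xE3.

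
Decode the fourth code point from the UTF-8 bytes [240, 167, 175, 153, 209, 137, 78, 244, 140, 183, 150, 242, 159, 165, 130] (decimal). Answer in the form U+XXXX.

Offset 0: leading byte 0xF0 = 11110000 → 4-byte char #1 = F0 A7 AF 99.
Offset 4: leading byte 0xD1 = 11010001 → 2-byte char #2 = D1 89.
Offset 6: leading byte 0x4E = 01001110 → 1-byte char #3 = 4E.
Offset 7: leading byte 0xF4 = 11110100 → 4-byte char #4 = F4 8C B7 96.
Leading byte 0xF4 = 11110100 matches 11110xxx → 4-byte sequence.
Byte 1: 0xF4 = 11110100, payload 100 (3 bits).
Byte 2: 0x8C = 10001100 (10xxxxxx ✓), payload 001100.
Byte 3: 0xB7 = 10110111 (10xxxxxx ✓), payload 110111.
Byte 4: 0x96 = 10010110 (10xxxxxx ✓), payload 010110.
Concatenate: 100001100110111010110 = 0x10CDD6 (21 bits → U+10CDD6).

U+10CDD6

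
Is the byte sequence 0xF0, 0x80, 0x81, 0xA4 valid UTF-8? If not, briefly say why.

Leading byte 0xF0 = 11110000 → 4-byte form.
Continuation bytes all match 10xxxxxx. Payload decodes to 0x64.
But 0x64 < 0x10000, the minimum for a 4-byte sequence — this is an overlong encoding.

invalid (overlong encoding)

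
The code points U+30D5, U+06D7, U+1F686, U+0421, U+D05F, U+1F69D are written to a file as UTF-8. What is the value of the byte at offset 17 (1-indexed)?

1-indexed offset 17 is 0-indexed offset 16.
U+30D5 → 3-byte form E3 83 95 at offsets 0–2.
U+06D7 → 2-byte form DB 97 at offsets 3–4.
U+1F686 → 4-byte form F0 9F 9A 86 at offsets 5–8.
U+0421 → 2-byte form D0 A1 at offsets 9–10.
U+D05F → 3-byte form ED 81 9F at offsets 11–13.
U+1F69D → 4-byte form F0 9F 9A 9D at offsets 14–17.
Offset 16 falls in char 6's range; it's byte 3 of F0 9F 9A 9D = 0x9A.

0x9A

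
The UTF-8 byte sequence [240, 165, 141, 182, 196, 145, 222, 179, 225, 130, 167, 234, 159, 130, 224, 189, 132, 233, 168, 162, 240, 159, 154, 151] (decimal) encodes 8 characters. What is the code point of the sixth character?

U+0F44

Offset 0: leading byte 0xF0 = 11110000 → 4-byte char #1 = F0 A5 8D B6.
Offset 4: leading byte 0xC4 = 11000100 → 2-byte char #2 = C4 91.
Offset 6: leading byte 0xDE = 11011110 → 2-byte char #3 = DE B3.
Offset 8: leading byte 0xE1 = 11100001 → 3-byte char #4 = E1 82 A7.
Offset 11: leading byte 0xEA = 11101010 → 3-byte char #5 = EA 9F 82.
Offset 14: leading byte 0xE0 = 11100000 → 3-byte char #6 = E0 BD 84.
Leading byte 0xE0 = 11100000 matches 1110xxxx → 3-byte sequence.
Byte 1: 0xE0 = 11100000, payload 0000 (4 bits).
Byte 2: 0xBD = 10111101 (10xxxxxx ✓), payload 111101.
Byte 3: 0x84 = 10000100 (10xxxxxx ✓), payload 000100.
Concatenate: 0000111101000100 = 0xF44 (16 bits → U+0F44).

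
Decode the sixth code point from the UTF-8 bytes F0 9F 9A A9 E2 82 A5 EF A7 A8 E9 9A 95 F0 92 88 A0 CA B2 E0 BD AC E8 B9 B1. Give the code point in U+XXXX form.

U+02B2

Offset 0: leading byte 0xF0 = 11110000 → 4-byte char #1 = F0 9F 9A A9.
Offset 4: leading byte 0xE2 = 11100010 → 3-byte char #2 = E2 82 A5.
Offset 7: leading byte 0xEF = 11101111 → 3-byte char #3 = EF A7 A8.
Offset 10: leading byte 0xE9 = 11101001 → 3-byte char #4 = E9 9A 95.
Offset 13: leading byte 0xF0 = 11110000 → 4-byte char #5 = F0 92 88 A0.
Offset 17: leading byte 0xCA = 11001010 → 2-byte char #6 = CA B2.
Leading byte 0xCA = 11001010 matches 110xxxxx → 2-byte sequence.
Byte 1: 0xCA = 11001010, payload 01010 (5 bits).
Byte 2: 0xB2 = 10110010 (10xxxxxx ✓), payload 110010.
Concatenate: 01010110010 = 0x2B2 (11 bits → U+02B2).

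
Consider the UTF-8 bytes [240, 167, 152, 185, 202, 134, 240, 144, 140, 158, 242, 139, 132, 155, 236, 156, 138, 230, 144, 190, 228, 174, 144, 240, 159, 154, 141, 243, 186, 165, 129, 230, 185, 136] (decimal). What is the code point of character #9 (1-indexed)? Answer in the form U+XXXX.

U+FA941

Offset 0: leading byte 0xF0 = 11110000 → 4-byte char #1 = F0 A7 98 B9.
Offset 4: leading byte 0xCA = 11001010 → 2-byte char #2 = CA 86.
Offset 6: leading byte 0xF0 = 11110000 → 4-byte char #3 = F0 90 8C 9E.
Offset 10: leading byte 0xF2 = 11110010 → 4-byte char #4 = F2 8B 84 9B.
Offset 14: leading byte 0xEC = 11101100 → 3-byte char #5 = EC 9C 8A.
Offset 17: leading byte 0xE6 = 11100110 → 3-byte char #6 = E6 90 BE.
Offset 20: leading byte 0xE4 = 11100100 → 3-byte char #7 = E4 AE 90.
Offset 23: leading byte 0xF0 = 11110000 → 4-byte char #8 = F0 9F 9A 8D.
Offset 27: leading byte 0xF3 = 11110011 → 4-byte char #9 = F3 BA A5 81.
Leading byte 0xF3 = 11110011 matches 11110xxx → 4-byte sequence.
Byte 1: 0xF3 = 11110011, payload 011 (3 bits).
Byte 2: 0xBA = 10111010 (10xxxxxx ✓), payload 111010.
Byte 3: 0xA5 = 10100101 (10xxxxxx ✓), payload 100101.
Byte 4: 0x81 = 10000001 (10xxxxxx ✓), payload 000001.
Concatenate: 011111010100101000001 = 0xFA941 (21 bits → U+FA941).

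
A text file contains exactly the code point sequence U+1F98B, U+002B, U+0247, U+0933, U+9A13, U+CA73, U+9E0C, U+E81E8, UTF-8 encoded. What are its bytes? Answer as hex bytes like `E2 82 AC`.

U+1F98B: 4-byte form → F0 9F A6 8B.
U+002B: 1-byte form → 2B.
U+0247: 2-byte form → C9 87.
U+0933: 3-byte form → E0 A4 B3.
U+9A13: 3-byte form → E9 A8 93.
U+CA73: 3-byte form → EC A9 B3.
U+9E0C: 3-byte form → E9 B8 8C.
U+E81E8: 4-byte form → F3 A8 87 A8.
Concatenated (23 bytes): F0 9F A6 8B 2B C9 87 E0 A4 B3 E9 A8 93 EC A9 B3 E9 B8 8C F3 A8 87 A8.

F0 9F A6 8B 2B C9 87 E0 A4 B3 E9 A8 93 EC A9 B3 E9 B8 8C F3 A8 87 A8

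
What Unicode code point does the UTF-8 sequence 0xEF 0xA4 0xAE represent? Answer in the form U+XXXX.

U+F92E

Leading byte 0xEF = 11101111 matches 1110xxxx → 3-byte sequence.
Byte 1: 0xEF = 11101111, payload 1111 (4 bits).
Byte 2: 0xA4 = 10100100 (10xxxxxx ✓), payload 100100.
Byte 3: 0xAE = 10101110 (10xxxxxx ✓), payload 101110.
Concatenate: 1111100100101110 = 0xF92E (16 bits → U+F92E).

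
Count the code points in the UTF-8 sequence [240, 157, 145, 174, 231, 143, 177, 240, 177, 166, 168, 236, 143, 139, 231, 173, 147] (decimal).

5

Byte at offset 0: 0xF0 = 11110000 → 4-byte char (#1). Advance 4.
Byte at offset 4: 0xE7 = 11100111 → 3-byte char (#2). Advance 3.
Byte at offset 7: 0xF0 = 11110000 → 4-byte char (#3). Advance 4.
Byte at offset 11: 0xEC = 11101100 → 3-byte char (#4). Advance 3.
Byte at offset 14: 0xE7 = 11100111 → 3-byte char (#5). Advance 3.
Reached end at offset 17 after 5 code points.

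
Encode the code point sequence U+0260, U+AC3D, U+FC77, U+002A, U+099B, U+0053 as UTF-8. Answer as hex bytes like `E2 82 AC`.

U+0260: 2-byte form → C9 A0.
U+AC3D: 3-byte form → EA B0 BD.
U+FC77: 3-byte form → EF B1 B7.
U+002A: 1-byte form → 2A.
U+099B: 3-byte form → E0 A6 9B.
U+0053: 1-byte form → 53.
Concatenated (13 bytes): C9 A0 EA B0 BD EF B1 B7 2A E0 A6 9B 53.

C9 A0 EA B0 BD EF B1 B7 2A E0 A6 9B 53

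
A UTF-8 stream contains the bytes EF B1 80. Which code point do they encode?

U+FC40

Leading byte 0xEF = 11101111 matches 1110xxxx → 3-byte sequence.
Byte 1: 0xEF = 11101111, payload 1111 (4 bits).
Byte 2: 0xB1 = 10110001 (10xxxxxx ✓), payload 110001.
Byte 3: 0x80 = 10000000 (10xxxxxx ✓), payload 000000.
Concatenate: 1111110001000000 = 0xFC40 (16 bits → U+FC40).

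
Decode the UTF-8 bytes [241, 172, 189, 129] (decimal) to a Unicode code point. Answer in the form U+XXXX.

U+6CF41

Leading byte 0xF1 = 11110001 matches 11110xxx → 4-byte sequence.
Byte 1: 0xF1 = 11110001, payload 001 (3 bits).
Byte 2: 0xAC = 10101100 (10xxxxxx ✓), payload 101100.
Byte 3: 0xBD = 10111101 (10xxxxxx ✓), payload 111101.
Byte 4: 0x81 = 10000001 (10xxxxxx ✓), payload 000001.
Concatenate: 001101100111101000001 = 0x6CF41 (21 bits → U+6CF41).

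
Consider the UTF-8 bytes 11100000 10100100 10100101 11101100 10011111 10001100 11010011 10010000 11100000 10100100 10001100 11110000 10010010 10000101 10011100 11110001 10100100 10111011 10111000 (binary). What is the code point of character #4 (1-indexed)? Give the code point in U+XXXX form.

U+090C

Offset 0: leading byte 0xE0 = 11100000 → 3-byte char #1 = E0 A4 A5.
Offset 3: leading byte 0xEC = 11101100 → 3-byte char #2 = EC 9F 8C.
Offset 6: leading byte 0xD3 = 11010011 → 2-byte char #3 = D3 90.
Offset 8: leading byte 0xE0 = 11100000 → 3-byte char #4 = E0 A4 8C.
Leading byte 0xE0 = 11100000 matches 1110xxxx → 3-byte sequence.
Byte 1: 0xE0 = 11100000, payload 0000 (4 bits).
Byte 2: 0xA4 = 10100100 (10xxxxxx ✓), payload 100100.
Byte 3: 0x8C = 10001100 (10xxxxxx ✓), payload 001100.
Concatenate: 0000100100001100 = 0x90C (16 bits → U+090C).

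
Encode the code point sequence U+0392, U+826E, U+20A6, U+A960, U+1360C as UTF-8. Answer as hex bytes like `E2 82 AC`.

CE 92 E8 89 AE E2 82 A6 EA A5 A0 F0 93 98 8C

U+0392: 2-byte form → CE 92.
U+826E: 3-byte form → E8 89 AE.
U+20A6: 3-byte form → E2 82 A6.
U+A960: 3-byte form → EA A5 A0.
U+1360C: 4-byte form → F0 93 98 8C.
Concatenated (15 bytes): CE 92 E8 89 AE E2 82 A6 EA A5 A0 F0 93 98 8C.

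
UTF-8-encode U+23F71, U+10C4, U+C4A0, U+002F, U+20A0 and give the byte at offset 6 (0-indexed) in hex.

U+23F71 → 4-byte form F0 A3 BD B1 at offsets 0–3.
U+10C4 → 3-byte form E1 83 84 at offsets 4–6.
Offset 6 falls in char 2's range; it's byte 3 of E1 83 84 = 0x84.

0x84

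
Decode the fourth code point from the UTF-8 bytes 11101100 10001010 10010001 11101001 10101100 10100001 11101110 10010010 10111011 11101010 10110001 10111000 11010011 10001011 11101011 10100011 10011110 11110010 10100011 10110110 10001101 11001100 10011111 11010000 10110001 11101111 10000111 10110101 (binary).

U+AC78

Offset 0: leading byte 0xEC = 11101100 → 3-byte char #1 = EC 8A 91.
Offset 3: leading byte 0xE9 = 11101001 → 3-byte char #2 = E9 AC A1.
Offset 6: leading byte 0xEE = 11101110 → 3-byte char #3 = EE 92 BB.
Offset 9: leading byte 0xEA = 11101010 → 3-byte char #4 = EA B1 B8.
Leading byte 0xEA = 11101010 matches 1110xxxx → 3-byte sequence.
Byte 1: 0xEA = 11101010, payload 1010 (4 bits).
Byte 2: 0xB1 = 10110001 (10xxxxxx ✓), payload 110001.
Byte 3: 0xB8 = 10111000 (10xxxxxx ✓), payload 111000.
Concatenate: 1010110001111000 = 0xAC78 (16 bits → U+AC78).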